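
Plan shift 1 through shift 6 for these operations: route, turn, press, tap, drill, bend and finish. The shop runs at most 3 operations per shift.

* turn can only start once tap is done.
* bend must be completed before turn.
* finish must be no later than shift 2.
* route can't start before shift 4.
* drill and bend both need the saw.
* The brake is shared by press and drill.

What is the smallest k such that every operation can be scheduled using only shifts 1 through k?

The precedence chain requires at least 2 distinct shifts.
With at most 3 per shift and 7 operations, at least 3 shifts are needed.
route can't be placed before shift 4, so the schedule must run through at least shift 4.
4 works (last occupied shift: shift 4): for example drill -> shift 3, finish -> shift 1, tap -> shift 1, press -> shift 2, turn -> shift 2, bend -> shift 1, route -> shift 4.

4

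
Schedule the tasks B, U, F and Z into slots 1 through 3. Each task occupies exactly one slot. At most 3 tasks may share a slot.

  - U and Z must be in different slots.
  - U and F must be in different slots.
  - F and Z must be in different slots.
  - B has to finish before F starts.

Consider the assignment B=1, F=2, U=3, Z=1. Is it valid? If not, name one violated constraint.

F and Z must be in different slots — holds.
U and Z must be in different slots — holds.
U and F must be in different slots — holds.
B has to finish before F starts — holds.
At most 3 tasks may share a slot — holds.

Yes, all constraints hold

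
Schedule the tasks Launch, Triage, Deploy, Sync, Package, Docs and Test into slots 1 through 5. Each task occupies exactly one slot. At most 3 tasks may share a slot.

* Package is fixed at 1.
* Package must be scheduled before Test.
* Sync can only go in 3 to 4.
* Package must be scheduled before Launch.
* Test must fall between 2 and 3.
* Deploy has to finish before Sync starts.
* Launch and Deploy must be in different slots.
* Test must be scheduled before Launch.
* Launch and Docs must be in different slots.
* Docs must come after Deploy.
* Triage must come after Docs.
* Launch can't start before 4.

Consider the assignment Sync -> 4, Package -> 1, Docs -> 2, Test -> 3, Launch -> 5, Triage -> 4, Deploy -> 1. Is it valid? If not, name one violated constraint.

Yes

Launch and Docs must be in different slots — holds.
At most 3 tasks may share a slot — holds.
Docs must come after Deploy — holds.
Launch and Deploy must be in different slots — holds.
Test must be scheduled before Launch — holds.
Package must be scheduled before Test — holds.
Launch can't start before 4 — holds.
Test must fall between 2 and 3 — holds.
Package must be scheduled before Launch — holds.
Triage must come after Docs — holds.
Deploy has to finish before Sync starts — holds.
Package is fixed at 1 — holds.
Sync can only go in 3 to 4 — holds.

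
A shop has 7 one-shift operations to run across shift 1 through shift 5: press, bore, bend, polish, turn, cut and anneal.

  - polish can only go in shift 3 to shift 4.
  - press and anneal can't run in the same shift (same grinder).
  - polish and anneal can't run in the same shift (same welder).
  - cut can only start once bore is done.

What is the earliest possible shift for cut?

shift 2

Precedence pushes cut to at least shift 2.
cut at shift 2 is achievable: bore in shift 1, polish in shift 3, cut in shift 2, turn in shift 1, bend in shift 1, anneal in shift 2, press in shift 1.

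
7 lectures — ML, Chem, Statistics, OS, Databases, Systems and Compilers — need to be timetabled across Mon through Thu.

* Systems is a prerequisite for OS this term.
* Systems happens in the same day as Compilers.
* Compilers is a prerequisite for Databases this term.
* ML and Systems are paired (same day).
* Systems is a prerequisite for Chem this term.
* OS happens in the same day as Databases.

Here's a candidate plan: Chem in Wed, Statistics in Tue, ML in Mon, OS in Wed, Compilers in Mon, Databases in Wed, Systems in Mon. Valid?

OS happens in the same day as Databases — holds.
ML and Systems are paired (same day) — holds.
Systems is a prerequisite for OS this term — holds.
Compilers is a prerequisite for Databases this term — holds.
Systems happens in the same day as Compilers — holds.
Systems is a prerequisite for Chem this term — holds.

Yes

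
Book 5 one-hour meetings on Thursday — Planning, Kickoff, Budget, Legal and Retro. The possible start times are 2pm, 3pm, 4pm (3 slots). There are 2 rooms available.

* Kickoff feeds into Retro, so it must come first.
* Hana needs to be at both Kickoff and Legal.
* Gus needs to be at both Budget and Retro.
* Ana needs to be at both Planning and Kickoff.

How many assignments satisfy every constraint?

Splitting on Planning: it can be 2pm (3), 3pm (5), 4pm (7). Listing each branch's schedules as (Kickoff, Budget, Legal, Retro):
Planning=2pm: (3pm,2pm,4pm,4pm) (3pm,3pm,2pm,4pm) (3pm,3pm,4pm,4pm) — 3.
Planning=3pm: (2pm,2pm,3pm,4pm) (2pm,2pm,4pm,3pm) (2pm,2pm,4pm,4pm) (2pm,3pm,4pm,4pm) (2pm,4pm,4pm,3pm) — 5.
Planning=4pm: (2pm,2pm,3pm,3pm) (2pm,2pm,3pm,4pm) (2pm,2pm,4pm,3pm) (2pm,3pm,3pm,4pm) (2pm,4pm,3pm,3pm) (3pm,2pm,2pm,4pm) (3pm,3pm,2pm,4pm) — 7.
Summing: 3 + 5 + 7 = 15.

15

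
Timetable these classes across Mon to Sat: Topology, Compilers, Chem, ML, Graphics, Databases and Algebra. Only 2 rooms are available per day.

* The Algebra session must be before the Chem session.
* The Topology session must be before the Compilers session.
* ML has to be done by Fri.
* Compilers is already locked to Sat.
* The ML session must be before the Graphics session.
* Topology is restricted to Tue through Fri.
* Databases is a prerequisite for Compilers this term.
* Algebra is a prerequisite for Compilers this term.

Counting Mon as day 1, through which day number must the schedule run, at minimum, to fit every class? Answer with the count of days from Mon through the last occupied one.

6 days

The precedence chain requires at least 2 distinct days.
With at most 2 per day and 7 classes, at least 4 days are needed.
Compilers can't be placed before Sat — that is day 6 counting from Mon — so the schedule must run through at least 6 days.
6 works (last occupied day: Sat): for example Algebra -> Mon, Topology -> Tue, ML -> Mon, Databases -> Wed, Chem -> Tue, Compilers -> Sat, Graphics -> Wed.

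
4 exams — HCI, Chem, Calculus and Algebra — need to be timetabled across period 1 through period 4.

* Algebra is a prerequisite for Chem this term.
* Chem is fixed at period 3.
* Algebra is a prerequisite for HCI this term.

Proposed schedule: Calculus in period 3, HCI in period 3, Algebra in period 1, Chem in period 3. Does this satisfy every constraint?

Yes

Algebra is a prerequisite for Chem this term — holds.
Algebra is a prerequisite for HCI this term — holds.
Chem is fixed at period 3 — holds.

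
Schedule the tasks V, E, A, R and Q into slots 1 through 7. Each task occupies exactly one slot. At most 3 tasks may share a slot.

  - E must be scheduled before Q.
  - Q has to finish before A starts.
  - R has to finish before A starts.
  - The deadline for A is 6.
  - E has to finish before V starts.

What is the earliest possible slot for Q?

Precedence pushes Q to at least 2; downstream work caps Q at 5.
Q at 2 is achievable: R in 1; E in 1; V in 2; A in 3; Q in 2.

2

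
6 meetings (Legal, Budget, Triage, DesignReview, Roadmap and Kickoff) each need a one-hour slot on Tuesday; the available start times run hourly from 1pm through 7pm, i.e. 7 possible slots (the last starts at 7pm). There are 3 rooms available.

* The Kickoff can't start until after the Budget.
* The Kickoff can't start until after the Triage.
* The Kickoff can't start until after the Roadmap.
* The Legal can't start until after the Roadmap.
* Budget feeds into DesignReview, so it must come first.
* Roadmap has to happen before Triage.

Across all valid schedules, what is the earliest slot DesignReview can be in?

Precedence pushes DesignReview to at least 2pm.
DesignReview at 2pm is achievable: Roadmap -> 1pm, Kickoff -> 3pm, Triage -> 2pm, Budget -> 1pm, Legal -> 2pm, DesignReview -> 2pm.

2pm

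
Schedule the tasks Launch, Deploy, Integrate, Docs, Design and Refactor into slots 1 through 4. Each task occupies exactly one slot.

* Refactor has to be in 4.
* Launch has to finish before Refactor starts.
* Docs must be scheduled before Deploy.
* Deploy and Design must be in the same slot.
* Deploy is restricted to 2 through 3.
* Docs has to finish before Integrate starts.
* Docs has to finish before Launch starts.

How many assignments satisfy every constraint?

14

Splitting on Launch: it can be 2 (6), 3 (8). Listing each branch's schedules as (Deploy, Integrate, Docs, Design, Refactor):
Launch=2: (2,2,1,2,4) (2,3,1,2,4) (2,4,1,2,4) (3,2,1,3,4) (3,3,1,3,4) (3,4,1,3,4) — 6.
Launch=3: (2,2,1,2,4) (2,3,1,2,4) (2,4,1,2,4) (3,2,1,3,4) (3,3,1,3,4) (3,3,2,3,4) (3,4,1,3,4) (3,4,2,3,4) — 8.
Summing: 6 + 8 = 14.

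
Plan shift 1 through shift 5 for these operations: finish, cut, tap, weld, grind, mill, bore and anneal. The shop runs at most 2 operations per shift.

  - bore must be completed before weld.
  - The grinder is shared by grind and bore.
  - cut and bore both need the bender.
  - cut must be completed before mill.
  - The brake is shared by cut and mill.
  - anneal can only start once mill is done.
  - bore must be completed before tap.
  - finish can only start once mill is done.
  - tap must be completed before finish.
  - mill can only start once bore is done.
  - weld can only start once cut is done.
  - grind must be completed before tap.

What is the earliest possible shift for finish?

shift 4

Precedence pushes finish to at least shift 3.
finish at shift 4 is achievable: anneal -> shift 5, mill -> shift 3, weld -> shift 4, grind -> shift 2, finish -> shift 4, bore -> shift 1, tap -> shift 3, cut -> shift 2.
Nothing earlier works — the conflict and capacity constraints rule out every shift before shift 4.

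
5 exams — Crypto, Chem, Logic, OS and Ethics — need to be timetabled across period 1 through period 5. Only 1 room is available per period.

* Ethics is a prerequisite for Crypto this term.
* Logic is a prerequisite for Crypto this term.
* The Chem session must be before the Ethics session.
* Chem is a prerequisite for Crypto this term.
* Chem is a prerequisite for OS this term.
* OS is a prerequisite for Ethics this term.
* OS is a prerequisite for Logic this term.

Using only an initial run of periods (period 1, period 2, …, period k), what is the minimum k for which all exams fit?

5 periods

The precedence chain requires at least 4 distinct periods.
With at most 1 per period and 5 exams, at least 5 periods are needed.
5 works (last occupied period: period 5): for example Chem=period 1, OS=period 2, Logic=period 4, Ethics=period 3, Crypto=period 5.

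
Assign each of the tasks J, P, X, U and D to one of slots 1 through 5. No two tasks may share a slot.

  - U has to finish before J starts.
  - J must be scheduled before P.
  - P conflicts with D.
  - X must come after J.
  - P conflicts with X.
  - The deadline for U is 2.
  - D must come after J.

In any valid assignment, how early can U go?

U's own window allows nothing later than 2.
U at 1 is achievable: P=3, U=1, X=4, J=2, D=5.

1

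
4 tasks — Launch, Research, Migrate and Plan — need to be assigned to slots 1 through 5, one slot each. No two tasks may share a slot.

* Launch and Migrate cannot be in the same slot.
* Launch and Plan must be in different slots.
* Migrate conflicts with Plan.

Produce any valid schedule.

Migrate -> 3; Research -> 2; Plan -> 4; Launch -> 1

Checking: Migrate(3) != Plan(4); Launch(1) != Plan(4); Launch(1) != Migrate(3); max 1 per slot (cap 1).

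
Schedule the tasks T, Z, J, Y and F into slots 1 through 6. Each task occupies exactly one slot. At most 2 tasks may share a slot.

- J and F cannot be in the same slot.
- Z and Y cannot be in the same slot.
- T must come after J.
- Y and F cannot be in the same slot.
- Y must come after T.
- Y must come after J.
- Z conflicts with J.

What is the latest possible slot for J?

4

Downstream work caps J at 4.
J at 4 is achievable: F -> 1; J -> 4; Z -> 1; T -> 5; Y -> 6.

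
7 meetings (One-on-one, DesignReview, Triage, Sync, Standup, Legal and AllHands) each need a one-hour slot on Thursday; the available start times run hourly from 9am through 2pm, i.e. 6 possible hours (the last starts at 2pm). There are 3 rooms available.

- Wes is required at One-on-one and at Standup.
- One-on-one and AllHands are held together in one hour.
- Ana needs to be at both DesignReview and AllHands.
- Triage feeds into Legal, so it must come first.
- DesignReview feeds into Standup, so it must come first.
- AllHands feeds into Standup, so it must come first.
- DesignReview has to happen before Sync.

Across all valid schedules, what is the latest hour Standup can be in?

Precedence pushes Standup to at least 10am.
Standup at 2pm is achievable: Legal=10am, Sync=10am, DesignReview=9am, One-on-one=11am, Triage=9am, AllHands=11am, Standup=2pm.

2pm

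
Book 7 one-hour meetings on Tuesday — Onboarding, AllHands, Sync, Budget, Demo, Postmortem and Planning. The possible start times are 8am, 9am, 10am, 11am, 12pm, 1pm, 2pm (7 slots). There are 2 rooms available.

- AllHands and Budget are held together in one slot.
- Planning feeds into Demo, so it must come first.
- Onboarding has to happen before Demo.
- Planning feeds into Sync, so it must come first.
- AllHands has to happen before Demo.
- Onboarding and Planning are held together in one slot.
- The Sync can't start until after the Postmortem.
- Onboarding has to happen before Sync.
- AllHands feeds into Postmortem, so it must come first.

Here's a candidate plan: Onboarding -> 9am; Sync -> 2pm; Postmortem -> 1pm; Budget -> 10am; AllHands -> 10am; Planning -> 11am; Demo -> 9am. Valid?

Invalid. Planning feeds into Demo, so it must come first.

AllHands feeds into Postmortem, so it must come first — holds.
Onboarding has to happen before Demo — violated.
Planning feeds into Demo, so it must come first — violated.
Onboarding and Planning are held together in one slot — violated.
Planning feeds into Sync, so it must come first — holds.
The Sync can't start until after the Postmortem — holds.
AllHands has to happen before Demo — violated.
There are 2 rooms available — holds.
Onboarding has to happen before Sync — holds.
AllHands and Budget are held together in one slot — holds.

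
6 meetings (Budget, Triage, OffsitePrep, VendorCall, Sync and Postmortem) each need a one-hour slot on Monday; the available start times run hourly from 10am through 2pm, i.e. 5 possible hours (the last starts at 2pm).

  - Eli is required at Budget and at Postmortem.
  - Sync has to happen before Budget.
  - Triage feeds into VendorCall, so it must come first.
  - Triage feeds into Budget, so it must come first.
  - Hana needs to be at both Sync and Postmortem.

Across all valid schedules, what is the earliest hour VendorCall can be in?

Precedence pushes VendorCall to at least 11am.
VendorCall at 11am is achievable: Postmortem=12pm, Budget=11am, OffsitePrep=10am, Sync=10am, Triage=10am, VendorCall=11am.

11am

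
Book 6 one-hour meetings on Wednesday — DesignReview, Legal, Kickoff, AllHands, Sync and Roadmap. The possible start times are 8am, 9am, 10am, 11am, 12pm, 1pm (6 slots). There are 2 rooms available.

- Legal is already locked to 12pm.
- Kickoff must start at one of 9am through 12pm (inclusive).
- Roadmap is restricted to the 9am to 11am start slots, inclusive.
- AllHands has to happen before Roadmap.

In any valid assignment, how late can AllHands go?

Downstream work caps AllHands at 10am.
AllHands at 10am is achievable: Kickoff=9am; Roadmap=11am; AllHands=10am; Sync=8am; Legal=12pm; DesignReview=8am.

10am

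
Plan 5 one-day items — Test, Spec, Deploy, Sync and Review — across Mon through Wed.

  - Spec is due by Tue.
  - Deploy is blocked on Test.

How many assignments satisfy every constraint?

54

Splitting on Test: it can be Mon (36), Tue (18). Listing each branch's schedules as (Spec, Deploy, Sync, Review):
Test=Mon: (Mon,Tue,Mon,Mon) (Mon,Tue,Mon,Tue) (Mon,Tue,Mon,Wed) (Mon,Tue,Tue,Mon) (Mon,Tue,Tue,Tue) (Mon,Tue,Tue,Wed) (Mon,Tue,Wed,Mon) (Mon,Tue,Wed,Tue) (Mon,Tue,Wed,Wed) (Mon,Wed,Mon,Mon) (Mon,Wed,Mon,Tue) (Mon,Wed,Mon,Wed) (Mon,Wed,Tue,Mon) (Mon,Wed,Tue,Tue) (Mon,Wed,Tue,Wed) (Mon,Wed,Wed,Mon) (Mon,Wed,Wed,Tue) (Mon,Wed,Wed,Wed) (Tue,Tue,Mon,Mon) (Tue,Tue,Mon,Tue) (Tue,Tue,Mon,Wed) (Tue,Tue,Tue,Mon) (Tue,Tue,Tue,Tue) (Tue,Tue,Tue,Wed) (Tue,Tue,Wed,Mon) (Tue,Tue,Wed,Tue) (Tue,Tue,Wed,Wed) (Tue,Wed,Mon,Mon) (Tue,Wed,Mon,Tue) (Tue,Wed,Mon,Wed) (Tue,Wed,Tue,Mon) (Tue,Wed,Tue,Tue) (Tue,Wed,Tue,Wed) (Tue,Wed,Wed,Mon) (Tue,Wed,Wed,Tue) (Tue,Wed,Wed,Wed) — 36.
Test=Tue: (Mon,Wed,Mon,Mon) (Mon,Wed,Mon,Tue) (Mon,Wed,Mon,Wed) (Mon,Wed,Tue,Mon) (Mon,Wed,Tue,Tue) (Mon,Wed,Tue,Wed) (Mon,Wed,Wed,Mon) (Mon,Wed,Wed,Tue) (Mon,Wed,Wed,Wed) (Tue,Wed,Mon,Mon) (Tue,Wed,Mon,Tue) (Tue,Wed,Mon,Wed) (Tue,Wed,Tue,Mon) (Tue,Wed,Tue,Tue) (Tue,Wed,Tue,Wed) (Tue,Wed,Wed,Mon) (Tue,Wed,Wed,Tue) (Tue,Wed,Wed,Wed) — 18.
Summing: 36 + 18 = 54.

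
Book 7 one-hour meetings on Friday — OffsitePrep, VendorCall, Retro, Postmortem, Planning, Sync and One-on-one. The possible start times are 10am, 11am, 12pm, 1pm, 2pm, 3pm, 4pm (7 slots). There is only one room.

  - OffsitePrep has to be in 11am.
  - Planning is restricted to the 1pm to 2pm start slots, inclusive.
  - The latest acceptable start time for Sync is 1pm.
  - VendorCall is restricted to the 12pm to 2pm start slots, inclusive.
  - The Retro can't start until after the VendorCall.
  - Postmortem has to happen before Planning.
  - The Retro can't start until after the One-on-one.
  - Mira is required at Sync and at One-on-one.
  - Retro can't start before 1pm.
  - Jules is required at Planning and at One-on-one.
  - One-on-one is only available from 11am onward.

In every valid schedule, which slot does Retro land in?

Retro is available from 1pm.
So Retro is pinned to 4pm.

4pm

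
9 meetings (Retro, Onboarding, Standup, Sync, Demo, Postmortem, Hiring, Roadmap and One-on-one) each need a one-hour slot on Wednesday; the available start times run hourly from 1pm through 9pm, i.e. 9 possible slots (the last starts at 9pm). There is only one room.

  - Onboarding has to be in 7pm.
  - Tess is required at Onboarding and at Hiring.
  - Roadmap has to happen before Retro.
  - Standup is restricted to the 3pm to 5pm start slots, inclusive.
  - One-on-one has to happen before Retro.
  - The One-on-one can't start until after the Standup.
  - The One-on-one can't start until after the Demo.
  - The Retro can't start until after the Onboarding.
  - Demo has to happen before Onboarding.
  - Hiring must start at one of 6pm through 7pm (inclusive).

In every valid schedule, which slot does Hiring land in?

6pm

Hiring's window is 6pm–7pm.
Onboarding is fixed at 7pm, and Hiring can't share a slot with Onboarding.
So Hiring must be 6pm.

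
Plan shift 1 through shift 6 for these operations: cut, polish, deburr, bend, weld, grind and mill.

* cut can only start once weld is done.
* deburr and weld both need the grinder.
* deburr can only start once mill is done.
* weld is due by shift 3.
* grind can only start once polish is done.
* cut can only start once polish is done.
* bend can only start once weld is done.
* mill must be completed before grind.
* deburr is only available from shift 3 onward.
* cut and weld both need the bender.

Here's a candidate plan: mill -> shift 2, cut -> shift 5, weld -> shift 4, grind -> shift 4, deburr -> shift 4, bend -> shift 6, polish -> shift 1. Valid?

No. deburr and weld both need the grinder is not satisfied.

grind can only start once polish is done — holds.
cut can only start once weld is done — holds.
bend can only start once weld is done — holds.
deburr and weld both need the grinder — violated.
mill must be completed before grind — holds.
deburr is only available from shift 3 onward — holds.
cut can only start once polish is done — holds.
deburr can only start once mill is done — holds.
weld is due by shift 3 — violated.
cut and weld both need the bender — holds.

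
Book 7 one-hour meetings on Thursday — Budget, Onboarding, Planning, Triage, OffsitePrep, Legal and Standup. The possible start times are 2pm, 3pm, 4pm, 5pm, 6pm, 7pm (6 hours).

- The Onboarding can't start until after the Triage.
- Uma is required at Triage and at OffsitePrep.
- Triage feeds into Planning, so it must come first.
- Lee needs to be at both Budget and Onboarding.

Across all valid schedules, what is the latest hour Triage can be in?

Downstream work caps Triage at 6pm.
Triage at 6pm is achievable: OffsitePrep in 2pm; Standup in 2pm; Triage in 6pm; Budget in 2pm; Legal in 2pm; Onboarding in 7pm; Planning in 7pm.

6pm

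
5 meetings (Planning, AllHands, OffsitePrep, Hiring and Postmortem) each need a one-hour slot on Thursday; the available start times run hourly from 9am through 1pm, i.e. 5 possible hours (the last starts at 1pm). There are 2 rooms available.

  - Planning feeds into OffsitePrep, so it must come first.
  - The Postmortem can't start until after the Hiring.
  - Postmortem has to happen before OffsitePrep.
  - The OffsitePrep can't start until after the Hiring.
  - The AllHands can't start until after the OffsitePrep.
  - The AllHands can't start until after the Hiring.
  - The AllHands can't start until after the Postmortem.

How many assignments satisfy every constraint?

13

Splitting on Planning: it can be 9am (5), 10am (5), 11am (3). Listing each branch's schedules as (AllHands, OffsitePrep, Hiring, Postmortem):
Planning=9am: (12pm,11am,9am,10am) (1pm,11am,9am,10am) (1pm,12pm,9am,10am) (1pm,12pm,9am,11am) (1pm,12pm,10am,11am) — 5.
Planning=10am: (12pm,11am,9am,10am) (1pm,11am,9am,10am) (1pm,12pm,9am,10am) (1pm,12pm,9am,11am) (1pm,12pm,10am,11am) — 5.
Planning=11am: (1pm,12pm,9am,10am) (1pm,12pm,9am,11am) (1pm,12pm,10am,11am) — 3.
Summing: 5 + 5 + 3 = 13.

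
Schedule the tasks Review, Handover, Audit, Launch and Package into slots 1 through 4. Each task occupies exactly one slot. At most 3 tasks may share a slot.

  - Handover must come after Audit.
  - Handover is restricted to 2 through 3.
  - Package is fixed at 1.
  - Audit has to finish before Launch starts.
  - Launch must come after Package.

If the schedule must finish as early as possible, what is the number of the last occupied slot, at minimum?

slot 2

The precedence chain requires at least 2 distinct slots.
With at most 3 per slot and 5 tasks, at least 2 slots are needed.
2 works (last occupied slot: 2): for example Package -> 1; Launch -> 2; Audit -> 1; Review -> 1; Handover -> 2.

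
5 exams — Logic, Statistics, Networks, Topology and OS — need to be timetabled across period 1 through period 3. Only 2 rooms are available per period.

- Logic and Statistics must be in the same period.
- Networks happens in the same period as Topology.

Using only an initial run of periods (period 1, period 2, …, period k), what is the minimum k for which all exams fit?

3 periods

With at most 2 per period and 5 exams, at least 3 periods are needed.
3 works (last occupied period: period 3): for example Logic -> period 1, OS -> period 3, Topology -> period 2, Statistics -> period 1, Networks -> period 2.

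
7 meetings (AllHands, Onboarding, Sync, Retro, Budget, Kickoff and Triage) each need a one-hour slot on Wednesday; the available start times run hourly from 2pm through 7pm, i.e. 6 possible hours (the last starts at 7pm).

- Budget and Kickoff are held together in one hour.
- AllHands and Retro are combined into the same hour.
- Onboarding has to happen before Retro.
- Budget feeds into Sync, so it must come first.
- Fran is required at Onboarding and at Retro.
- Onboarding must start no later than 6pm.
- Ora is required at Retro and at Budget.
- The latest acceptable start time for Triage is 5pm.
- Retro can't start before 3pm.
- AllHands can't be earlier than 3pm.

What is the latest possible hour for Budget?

6pm

Downstream work caps Budget at 6pm.
Budget at 6pm is achievable: Kickoff=6pm; Sync=7pm; Triage=2pm; Budget=6pm; Retro=3pm; AllHands=3pm; Onboarding=2pm.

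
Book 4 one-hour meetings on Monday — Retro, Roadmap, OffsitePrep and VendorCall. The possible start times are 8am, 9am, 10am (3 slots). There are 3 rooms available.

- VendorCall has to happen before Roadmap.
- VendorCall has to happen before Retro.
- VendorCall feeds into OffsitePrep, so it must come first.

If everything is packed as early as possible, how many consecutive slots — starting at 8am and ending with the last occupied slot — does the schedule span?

2 slots

The precedence chain requires at least 2 distinct slots.
With at most 3 per slot and 4 meetings, at least 2 slots are needed.
2 works (last occupied slot: 9am): for example VendorCall -> 8am; OffsitePrep -> 9am; Retro -> 9am; Roadmap -> 9am.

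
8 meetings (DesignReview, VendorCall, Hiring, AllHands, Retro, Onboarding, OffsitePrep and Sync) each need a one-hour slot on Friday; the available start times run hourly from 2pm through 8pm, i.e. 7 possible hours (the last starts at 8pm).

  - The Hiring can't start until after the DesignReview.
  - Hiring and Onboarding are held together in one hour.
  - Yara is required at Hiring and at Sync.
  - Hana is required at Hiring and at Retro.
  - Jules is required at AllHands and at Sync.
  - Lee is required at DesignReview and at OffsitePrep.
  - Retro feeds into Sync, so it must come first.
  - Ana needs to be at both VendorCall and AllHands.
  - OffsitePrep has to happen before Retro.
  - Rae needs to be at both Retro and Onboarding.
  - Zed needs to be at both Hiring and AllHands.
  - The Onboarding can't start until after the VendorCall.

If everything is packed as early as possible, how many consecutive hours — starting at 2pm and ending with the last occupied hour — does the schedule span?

The precedence chain requires at least 3 distinct hours.
Could 3 hours be enough, i.e. nothing placed later than 4pm? No: Retro must come after OffsitePrep (at 2pm or later) → {3pm, 4pm}; Hiring must come after DesignReview (at 2pm or later) → {3pm, 4pm}; Sync must come after Retro (at 3pm or later) → {4pm}; Retro must come before Sync (at 4pm or earlier) → {3pm}; Hiring can't share with Retro (3pm) → {4pm}; Sync can't share with Hiring (4pm) → nothing is left.
So 3 hours is not enough.
4 works (last occupied hour: 5pm): for example VendorCall -> 2pm; OffsitePrep -> 2pm; Onboarding -> 4pm; Retro -> 3pm; Hiring -> 4pm; AllHands -> 3pm; Sync -> 5pm; DesignReview -> 3pm.

4 hours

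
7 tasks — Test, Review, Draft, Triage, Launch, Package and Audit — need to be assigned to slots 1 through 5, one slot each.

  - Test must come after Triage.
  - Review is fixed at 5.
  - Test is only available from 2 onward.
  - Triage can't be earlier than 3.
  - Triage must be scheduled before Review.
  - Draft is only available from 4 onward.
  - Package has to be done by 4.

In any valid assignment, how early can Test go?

Test is available from 2; precedence pushes Test to at least 4.
Test at 4 is achievable: Launch -> 1, Review -> 5, Triage -> 3, Audit -> 1, Draft -> 4, Package -> 1, Test -> 4.

4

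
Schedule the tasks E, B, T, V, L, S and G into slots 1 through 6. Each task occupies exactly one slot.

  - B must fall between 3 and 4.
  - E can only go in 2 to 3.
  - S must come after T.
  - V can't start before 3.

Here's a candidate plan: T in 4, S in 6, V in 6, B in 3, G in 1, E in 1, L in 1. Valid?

No — it violates: E can only go in 2 to 3

S must come after T — holds.
B must fall between 3 and 4 — holds.
V can't start before 3 — holds.
E can only go in 2 to 3 — violated.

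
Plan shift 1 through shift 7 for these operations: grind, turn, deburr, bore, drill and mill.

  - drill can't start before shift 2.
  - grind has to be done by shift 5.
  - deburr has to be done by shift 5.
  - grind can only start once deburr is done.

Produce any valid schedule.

bore in shift 1; grind in shift 2; deburr in shift 1; mill in shift 1; turn in shift 1; drill in shift 2

Checking: deburr(shift 1) before grind(shift 2); drill=shift 2 in [shift 2,shift 7]; grind=shift 2 in [shift 1,shift 5]; deburr=shift 1 in [shift 1,shift 5].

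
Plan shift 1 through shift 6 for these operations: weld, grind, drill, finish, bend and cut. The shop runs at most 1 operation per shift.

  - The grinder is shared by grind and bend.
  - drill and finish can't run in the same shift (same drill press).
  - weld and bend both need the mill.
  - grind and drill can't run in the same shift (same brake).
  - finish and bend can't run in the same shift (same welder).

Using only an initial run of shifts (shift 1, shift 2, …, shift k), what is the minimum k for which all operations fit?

6 shifts

With at most 1 per shift and 6 operations, at least 6 shifts are needed.
6 works (last occupied shift: shift 6): for example cut -> shift 6, bend -> shift 5, weld -> shift 1, drill -> shift 3, grind -> shift 2, finish -> shift 4.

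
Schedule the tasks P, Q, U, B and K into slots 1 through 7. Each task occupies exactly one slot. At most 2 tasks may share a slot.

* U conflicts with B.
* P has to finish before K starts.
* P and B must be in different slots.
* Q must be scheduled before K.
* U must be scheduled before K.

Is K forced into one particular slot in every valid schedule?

No

K can be 3 (e.g. Q -> 1, K -> 3, B -> 3, P -> 1, U -> 2) or 4 (e.g. K in 4; P in 1; U in 2; Q in 1; B in 3).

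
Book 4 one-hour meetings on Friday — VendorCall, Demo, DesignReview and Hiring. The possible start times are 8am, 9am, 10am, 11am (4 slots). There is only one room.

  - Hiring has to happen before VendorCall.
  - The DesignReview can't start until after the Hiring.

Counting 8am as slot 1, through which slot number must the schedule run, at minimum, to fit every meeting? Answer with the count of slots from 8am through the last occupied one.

The precedence chain requires at least 2 distinct slots.
With at most 1 per slot and 4 meetings, at least 4 slots are needed.
4 works (last occupied slot: 11am): for example Hiring -> 8am, Demo -> 11am, VendorCall -> 9am, DesignReview -> 10am.

4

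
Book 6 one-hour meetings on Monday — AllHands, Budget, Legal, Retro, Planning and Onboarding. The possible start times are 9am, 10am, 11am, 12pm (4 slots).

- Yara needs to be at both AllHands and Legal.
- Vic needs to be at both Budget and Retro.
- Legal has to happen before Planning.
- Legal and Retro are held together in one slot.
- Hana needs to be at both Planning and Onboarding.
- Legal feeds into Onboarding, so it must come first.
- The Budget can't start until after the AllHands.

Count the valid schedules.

Splitting on AllHands: it can be 9am (4), 10am (12), 11am (8). Listing each branch's schedules as (Budget, Legal, Retro, Planning, Onboarding):
AllHands=9am: (11am,10am,10am,11am,12pm) (11am,10am,10am,12pm,11am) (12pm,10am,10am,11am,12pm) (12pm,10am,10am,12pm,11am) — 4.
AllHands=10am: (11am,9am,9am,10am,11am) (11am,9am,9am,10am,12pm) (11am,9am,9am,11am,10am) (11am,9am,9am,11am,12pm) (11am,9am,9am,12pm,10am) (11am,9am,9am,12pm,11am) (12pm,9am,9am,10am,11am) (12pm,9am,9am,10am,12pm) (12pm,9am,9am,11am,10am) (12pm,9am,9am,11am,12pm) (12pm,9am,9am,12pm,10am) (12pm,9am,9am,12pm,11am) — 12.
AllHands=11am: (12pm,9am,9am,10am,11am) (12pm,9am,9am,10am,12pm) (12pm,9am,9am,11am,10am) (12pm,9am,9am,11am,12pm) (12pm,9am,9am,12pm,10am) (12pm,9am,9am,12pm,11am) (12pm,10am,10am,11am,12pm) (12pm,10am,10am,12pm,11am) — 8.
Summing: 4 + 12 + 8 = 24.

24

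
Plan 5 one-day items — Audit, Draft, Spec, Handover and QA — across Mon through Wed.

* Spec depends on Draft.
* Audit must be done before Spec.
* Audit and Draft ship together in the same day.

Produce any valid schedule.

Draft in Mon, Handover in Mon, Spec in Tue, Audit in Mon, QA in Mon

Checking: Draft(Mon) before Spec(Tue); Audit(Mon) before Spec(Tue); Audit = Draft = Mon.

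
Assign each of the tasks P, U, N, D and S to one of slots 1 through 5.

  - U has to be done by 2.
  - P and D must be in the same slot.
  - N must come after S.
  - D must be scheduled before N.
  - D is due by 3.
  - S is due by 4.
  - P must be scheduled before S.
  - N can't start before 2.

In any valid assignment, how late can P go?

Downstream work caps P at 3.
P at 3 is achievable: N=5; D=3; P=3; U=1; S=4.

3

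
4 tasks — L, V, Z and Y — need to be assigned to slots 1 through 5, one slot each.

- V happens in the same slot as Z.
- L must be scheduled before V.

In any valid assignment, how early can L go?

Downstream work caps L at 4.
L at 1 is achievable: Z=2, Y=1, L=1, V=2.

1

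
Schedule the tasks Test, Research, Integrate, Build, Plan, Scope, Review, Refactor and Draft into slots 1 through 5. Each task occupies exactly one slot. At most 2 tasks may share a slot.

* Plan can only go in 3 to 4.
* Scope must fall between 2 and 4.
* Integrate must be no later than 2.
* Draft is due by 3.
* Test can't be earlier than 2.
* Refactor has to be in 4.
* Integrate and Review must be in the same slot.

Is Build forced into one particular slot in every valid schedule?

Build can be 1 (e.g. Research in 5; Plan in 3; Test in 4; Refactor in 4; Scope in 3; Integrate in 2; Review in 2; Build in 1; Draft in 1) or 2 (e.g. Plan in 3, Refactor in 4, Research in 5, Integrate in 1, Build in 2, Test in 4, Draft in 3, Review in 1, Scope in 2).

No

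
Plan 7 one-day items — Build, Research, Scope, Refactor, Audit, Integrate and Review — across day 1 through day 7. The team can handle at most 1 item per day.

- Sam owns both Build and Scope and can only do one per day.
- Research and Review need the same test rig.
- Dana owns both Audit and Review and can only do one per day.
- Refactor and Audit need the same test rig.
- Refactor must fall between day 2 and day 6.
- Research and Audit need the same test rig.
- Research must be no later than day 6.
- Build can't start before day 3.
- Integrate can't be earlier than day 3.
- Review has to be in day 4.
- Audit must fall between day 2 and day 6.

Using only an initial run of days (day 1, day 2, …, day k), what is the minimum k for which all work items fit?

With at most 1 per day and 7 work items, at least 7 days are needed.
Review can't be placed before day 4, so the schedule must run through at least day 4.
7 works (last occupied day: day 7): for example Refactor -> day 2; Audit -> day 5; Scope -> day 7; Research -> day 1; Review -> day 4; Build -> day 3; Integrate -> day 6.

7 days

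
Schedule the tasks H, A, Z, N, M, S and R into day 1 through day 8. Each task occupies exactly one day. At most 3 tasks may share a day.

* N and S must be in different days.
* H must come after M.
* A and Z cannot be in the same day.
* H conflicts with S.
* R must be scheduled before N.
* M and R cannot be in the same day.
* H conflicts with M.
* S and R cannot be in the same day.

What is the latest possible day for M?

day 7

Downstream work caps M at day 7.
M at day 7 is achievable: M in day 7; S in day 3; N in day 2; Z in day 2; R in day 1; A in day 1; H in day 8.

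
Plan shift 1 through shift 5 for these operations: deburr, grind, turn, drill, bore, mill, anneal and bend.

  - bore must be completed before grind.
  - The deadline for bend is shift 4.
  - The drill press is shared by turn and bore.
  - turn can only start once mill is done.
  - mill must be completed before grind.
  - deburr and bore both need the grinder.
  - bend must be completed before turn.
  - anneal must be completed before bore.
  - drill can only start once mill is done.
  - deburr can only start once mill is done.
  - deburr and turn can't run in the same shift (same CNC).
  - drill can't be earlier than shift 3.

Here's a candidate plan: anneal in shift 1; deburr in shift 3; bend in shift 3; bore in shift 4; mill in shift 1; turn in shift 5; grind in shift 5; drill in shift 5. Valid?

deburr and bore both need the grinder — holds.
drill can't be earlier than shift 3 — holds.
turn can only start once mill is done — holds.
The deadline for bend is shift 4 — holds.
bend must be completed before turn — holds.
drill can only start once mill is done — holds.
anneal must be completed before bore — holds.
deburr and turn can't run in the same shift (same CNC) — holds.
The drill press is shared by turn and bore — holds.
mill must be completed before grind — holds.
deburr can only start once mill is done — holds.
bore must be completed before grind — holds.

Valid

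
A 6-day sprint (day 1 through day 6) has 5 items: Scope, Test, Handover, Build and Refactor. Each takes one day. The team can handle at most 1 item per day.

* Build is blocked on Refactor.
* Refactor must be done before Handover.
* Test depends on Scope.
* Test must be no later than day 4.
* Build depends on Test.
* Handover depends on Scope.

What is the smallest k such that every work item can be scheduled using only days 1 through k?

The precedence chain requires at least 3 distinct days.
With at most 1 per day and 5 work items, at least 5 days are needed.
5 works (last occupied day: day 5): for example Refactor=day 3; Test=day 2; Scope=day 1; Handover=day 4; Build=day 5.

5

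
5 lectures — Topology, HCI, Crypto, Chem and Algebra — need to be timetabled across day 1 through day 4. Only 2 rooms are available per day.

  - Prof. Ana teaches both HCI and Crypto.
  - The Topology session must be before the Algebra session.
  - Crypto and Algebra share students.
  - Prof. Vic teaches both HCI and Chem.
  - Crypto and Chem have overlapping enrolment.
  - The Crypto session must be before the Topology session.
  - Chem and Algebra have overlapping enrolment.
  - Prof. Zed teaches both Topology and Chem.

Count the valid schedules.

Splitting on Topology: it can be day 2 (4), day 3 (4). Listing each branch's schedules as (HCI, Crypto, Chem, Algebra) by day number:
Topology=day 2: (2,1,3,4) (2,1,4,3) (3,1,4,3) (4,1,3,4) — 4.
Topology=day 3: (3,1,2,4) (3,2,1,4) (4,1,2,4) (4,2,1,4) — 4.
Summing: 4 + 4 = 8.

8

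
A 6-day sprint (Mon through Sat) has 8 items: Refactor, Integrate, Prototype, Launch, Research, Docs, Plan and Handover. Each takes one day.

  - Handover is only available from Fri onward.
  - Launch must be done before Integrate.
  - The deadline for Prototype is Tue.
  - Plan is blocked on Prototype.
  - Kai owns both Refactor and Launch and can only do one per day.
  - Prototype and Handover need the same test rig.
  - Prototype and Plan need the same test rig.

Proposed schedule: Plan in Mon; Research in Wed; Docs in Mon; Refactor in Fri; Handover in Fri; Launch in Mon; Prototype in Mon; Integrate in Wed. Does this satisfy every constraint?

Plan is blocked on Prototype — violated.
Prototype and Handover need the same test rig — holds.
Kai owns both Refactor and Launch and can only do one per day — holds.
Launch must be done before Integrate — holds.
Handover is only available from Fri onward — holds.
Prototype and Plan need the same test rig — violated.
The deadline for Prototype is Tue — holds.

No — it violates: Prototype and Plan need the same test rig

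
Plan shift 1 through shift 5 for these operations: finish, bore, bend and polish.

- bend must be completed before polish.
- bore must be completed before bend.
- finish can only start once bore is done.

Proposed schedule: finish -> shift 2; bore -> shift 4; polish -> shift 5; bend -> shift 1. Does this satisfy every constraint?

bend must be completed before polish — holds.
finish can only start once bore is done — violated.
bore must be completed before bend — violated.

No. bore must be completed before bend is not satisfied.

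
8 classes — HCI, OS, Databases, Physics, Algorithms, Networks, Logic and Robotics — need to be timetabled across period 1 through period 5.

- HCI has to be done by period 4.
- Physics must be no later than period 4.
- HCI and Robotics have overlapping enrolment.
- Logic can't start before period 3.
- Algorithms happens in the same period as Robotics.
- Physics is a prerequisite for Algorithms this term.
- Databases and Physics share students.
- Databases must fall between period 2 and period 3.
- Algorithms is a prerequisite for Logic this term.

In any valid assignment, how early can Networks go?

Networks at period 1 is achievable: Robotics in period 2; OS in period 1; Algorithms in period 2; Networks in period 1; Logic in period 3; HCI in period 1; Databases in period 2; Physics in period 1.

period 1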